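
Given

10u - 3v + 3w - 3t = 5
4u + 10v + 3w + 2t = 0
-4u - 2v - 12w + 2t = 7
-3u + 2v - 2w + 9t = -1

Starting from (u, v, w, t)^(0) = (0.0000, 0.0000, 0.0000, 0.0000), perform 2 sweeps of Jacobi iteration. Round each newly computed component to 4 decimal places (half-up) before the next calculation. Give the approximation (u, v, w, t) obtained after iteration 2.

Iteration 1:
  u = (5 - (-3)·0.0000 - (3)·0.0000 - (-3)·0.0000) / (10) = 0.5000
  v = (0 - (4)·0.0000 - (3)·0.0000 - (2)·0.0000) / (10) = 0.0000
  w = (7 - (-4)·0.0000 - (-2)·0.0000 - (2)·0.0000) / (-12) = -0.5833
  t = (-1 - (-3)·0.0000 - (2)·0.0000 - (-2)·0.0000) / (9) = -0.1111
Iteration 2:
  u = (5 - (-3)·0.0000 - (3)·-0.5833 - (-3)·-0.1111) / (10) = 0.6417
  v = (0 - (4)·0.5000 - (3)·-0.5833 - (2)·-0.1111) / (10) = -0.0028
  w = (7 - (-4)·0.5000 - (-2)·0.0000 - (2)·-0.1111) / (-12) = -0.7685
  t = (-1 - (-3)·0.5000 - (2)·0.0000 - (-2)·-0.5833) / (9) = -0.0741

(0.6417, -0.0028, -0.7685, -0.0741)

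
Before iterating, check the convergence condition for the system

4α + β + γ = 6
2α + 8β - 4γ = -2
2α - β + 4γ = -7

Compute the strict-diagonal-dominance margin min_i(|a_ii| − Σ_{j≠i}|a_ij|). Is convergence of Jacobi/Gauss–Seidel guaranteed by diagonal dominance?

row 1: |4| − (1+1) = 2
row 2: |8| − (2+4) = 2
row 3: |4| − (2+1) = 1
minimum over rows = 1 → strictly diagonally dominant (convergence guaranteed)

1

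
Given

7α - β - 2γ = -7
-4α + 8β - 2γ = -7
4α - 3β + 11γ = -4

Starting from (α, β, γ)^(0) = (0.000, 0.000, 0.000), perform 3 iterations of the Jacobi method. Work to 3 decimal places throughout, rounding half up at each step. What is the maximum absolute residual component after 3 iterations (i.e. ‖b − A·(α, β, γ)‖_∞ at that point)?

Iteration 1:
  α = (-7 - (-1)·0.000 - (-2)·0.000) / (7) = -1.000
  β = (-7 - (-4)·0.000 - (-2)·0.000) / (8) = -0.875
  γ = (-4 - (4)·0.000 - (-3)·0.000) / (11) = -0.364
Iteration 2:
  α = (-7 - (-1)·-0.875 - (-2)·-0.364) / (7) = -1.229
  β = (-7 - (-4)·-1.000 - (-2)·-0.364) / (8) = -1.466
  γ = (-4 - (4)·-1.000 - (-3)·-0.875) / (11) = -0.239
Iteration 3:
  α = (-7 - (-1)·-1.466 - (-2)·-0.239) / (7) = -1.278
  β = (-7 - (-4)·-1.229 - (-2)·-0.239) / (8) = -1.549
  γ = (-4 - (4)·-1.229 - (-3)·-1.466) / (11) = -0.317
Residual b − A·x = (-0.237, -0.354, -0.048); ∞-norm = 0.354

0.354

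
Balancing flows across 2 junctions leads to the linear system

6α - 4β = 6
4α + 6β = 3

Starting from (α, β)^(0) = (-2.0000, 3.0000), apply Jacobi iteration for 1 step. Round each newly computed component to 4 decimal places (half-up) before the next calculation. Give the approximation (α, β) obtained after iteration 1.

(3.0000, 1.8333)

Iteration 1:
  α = (6 - (-4)·3.0000) / (6) = 3.0000
  β = (3 - (4)·-2.0000) / (6) = 1.8333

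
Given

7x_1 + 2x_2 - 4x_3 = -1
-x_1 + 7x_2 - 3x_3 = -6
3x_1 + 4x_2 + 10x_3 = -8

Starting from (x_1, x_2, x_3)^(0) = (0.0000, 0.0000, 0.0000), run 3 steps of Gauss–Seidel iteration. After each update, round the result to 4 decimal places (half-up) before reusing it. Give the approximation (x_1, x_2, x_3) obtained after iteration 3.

(-0.0393, -1.0098, -0.3843)

Iteration 1:
  x_1 = (-1 - (2)·0.0000 - (-4)·0.0000) / (7) = -0.1429
  x_2 = (-6 - (-1)·-0.1429 - (-3)·0.0000) / (7) = -0.8776
  x_3 = (-8 - (3)·-0.1429 - (4)·-0.8776) / (10) = -0.4061
Iteration 2:
  x_1 = (-1 - (2)·-0.8776 - (-4)·-0.4061) / (7) = -0.1242
  x_2 = (-6 - (-1)·-0.1242 - (-3)·-0.4061) / (7) = -1.0489
  x_3 = (-8 - (3)·-0.1242 - (4)·-1.0489) / (10) = -0.3432
Iteration 3:
  x_1 = (-1 - (2)·-1.0489 - (-4)·-0.3432) / (7) = -0.0393
  x_2 = (-6 - (-1)·-0.0393 - (-3)·-0.3432) / (7) = -1.0098
  x_3 = (-8 - (3)·-0.0393 - (4)·-1.0098) / (10) = -0.3843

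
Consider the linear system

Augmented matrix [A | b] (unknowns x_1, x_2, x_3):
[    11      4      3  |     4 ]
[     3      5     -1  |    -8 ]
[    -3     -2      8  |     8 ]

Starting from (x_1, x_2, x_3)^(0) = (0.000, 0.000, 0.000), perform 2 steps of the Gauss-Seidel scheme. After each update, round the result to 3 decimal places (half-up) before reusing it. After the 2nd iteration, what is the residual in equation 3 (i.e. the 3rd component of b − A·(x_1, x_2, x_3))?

-0.001

Iteration 1:
  x_1 = (4 - (4)·0.000 - (3)·0.000) / (11) = 0.364
  x_2 = (-8 - (3)·0.364 - (-1)·0.000) / (5) = -1.818
  x_3 = (8 - (-3)·0.364 - (-2)·-1.818) / (8) = 0.682
Iteration 2:
  x_1 = (4 - (4)·-1.818 - (3)·0.682) / (11) = 0.839
  x_2 = (-8 - (3)·0.839 - (-1)·0.682) / (5) = -1.967
  x_3 = (8 - (-3)·0.839 - (-2)·-1.967) / (8) = 0.823
Residual b − A·x = (0.170, 0.141, -0.001)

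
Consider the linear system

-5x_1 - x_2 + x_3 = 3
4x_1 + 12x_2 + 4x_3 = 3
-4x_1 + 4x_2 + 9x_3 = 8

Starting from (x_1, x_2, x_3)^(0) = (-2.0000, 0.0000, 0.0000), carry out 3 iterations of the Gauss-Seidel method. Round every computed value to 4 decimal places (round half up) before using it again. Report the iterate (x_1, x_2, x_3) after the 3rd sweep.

Iteration 1:
  x_1 = (3 - (-1)·0.0000 - (1)·0.0000) / (-5) = -0.6000
  x_2 = (3 - (4)·-0.6000 - (4)·0.0000) / (12) = 0.4500
  x_3 = (8 - (-4)·-0.6000 - (4)·0.4500) / (9) = 0.4222
Iteration 2:
  x_1 = (3 - (-1)·0.4500 - (1)·0.4222) / (-5) = -0.6056
  x_2 = (3 - (4)·-0.6056 - (4)·0.4222) / (12) = 0.3111
  x_3 = (8 - (-4)·-0.6056 - (4)·0.3111) / (9) = 0.4815
Iteration 3:
  x_1 = (3 - (-1)·0.3111 - (1)·0.4815) / (-5) = -0.5659
  x_2 = (3 - (4)·-0.5659 - (4)·0.4815) / (12) = 0.2781
  x_3 = (8 - (-4)·-0.5659 - (4)·0.2781) / (9) = 0.5138

(-0.5659, 0.2781, 0.5138)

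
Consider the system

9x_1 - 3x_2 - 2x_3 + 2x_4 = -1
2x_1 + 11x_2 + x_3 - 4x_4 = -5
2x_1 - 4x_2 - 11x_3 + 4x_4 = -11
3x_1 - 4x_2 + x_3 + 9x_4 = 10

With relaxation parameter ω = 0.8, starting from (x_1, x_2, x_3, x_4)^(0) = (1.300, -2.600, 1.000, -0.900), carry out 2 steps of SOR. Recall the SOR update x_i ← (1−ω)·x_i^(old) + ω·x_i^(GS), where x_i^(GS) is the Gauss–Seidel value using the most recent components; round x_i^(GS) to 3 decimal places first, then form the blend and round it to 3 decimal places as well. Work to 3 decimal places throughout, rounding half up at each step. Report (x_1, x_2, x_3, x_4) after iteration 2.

(-0.299, -0.565, 1.203, 0.709)

Iteration 1:
  x_1: GS value = (-1 - (-3)·-2.600 - (-2)·1.000 - (2)·-0.900) / (9) = -0.556;  x_1 ← (1−ω)·1.300 + ω·-0.556 = -0.185
  x_2: GS value = (-5 - (2)·-0.185 - (1)·1.000 - (-4)·-0.900) / (11) = -0.839;  x_2 ← (1−ω)·-2.600 + ω·-0.839 = -1.191
  x_3: GS value = (-11 - (2)·-0.185 - (-4)·-1.191 - (4)·-0.900) / (-11) = 1.072;  x_3 ← (1−ω)·1.000 + ω·1.072 = 1.058
  x_4: GS value = (10 - (3)·-0.185 - (-4)·-1.191 - (1)·1.058) / (9) = 0.526;  x_4 ← (1−ω)·-0.900 + ω·0.526 = 0.241
Iteration 2:
  x_1: GS value = (-1 - (-3)·-1.191 - (-2)·1.058 - (2)·0.241) / (9) = -0.327;  x_1 ← (1−ω)·-0.185 + ω·-0.327 = -0.299
  x_2: GS value = (-5 - (2)·-0.299 - (1)·1.058 - (-4)·0.241) / (11) = -0.409;  x_2 ← (1−ω)·-1.191 + ω·-0.409 = -0.565
  x_3: GS value = (-11 - (2)·-0.299 - (-4)·-0.565 - (4)·0.241) / (-11) = 1.239;  x_3 ← (1−ω)·1.058 + ω·1.239 = 1.203
  x_4: GS value = (10 - (3)·-0.299 - (-4)·-0.565 - (1)·1.203) / (9) = 0.826;  x_4 ← (1−ω)·0.241 + ω·0.826 = 0.709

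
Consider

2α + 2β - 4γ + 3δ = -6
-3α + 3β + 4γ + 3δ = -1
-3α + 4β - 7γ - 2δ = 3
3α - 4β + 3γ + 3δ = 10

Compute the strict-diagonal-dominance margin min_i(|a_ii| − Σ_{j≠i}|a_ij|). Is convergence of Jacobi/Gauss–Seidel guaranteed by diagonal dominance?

-7

row 1: |2| − (2+4+3) = -7
row 2: |3| − (3+4+3) = -7
row 3: |-7| − (3+4+2) = -2
row 4: |3| − (3+4+3) = -7
minimum over rows = -7 → not strictly diagonally dominant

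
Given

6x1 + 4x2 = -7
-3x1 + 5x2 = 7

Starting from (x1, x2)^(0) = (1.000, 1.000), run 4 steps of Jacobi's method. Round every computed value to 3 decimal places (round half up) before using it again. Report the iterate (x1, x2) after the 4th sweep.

(-1.100, 0.580)

Iteration 1:
  x1 = (-7 - (4)·1.000) / (6) = -1.833
  x2 = (7 - (-3)·1.000) / (5) = 2.000
Iteration 2:
  x1 = (-7 - (4)·2.000) / (6) = -2.500
  x2 = (7 - (-3)·-1.833) / (5) = 0.300
Iteration 3:
  x1 = (-7 - (4)·0.300) / (6) = -1.367
  x2 = (7 - (-3)·-2.500) / (5) = -0.100
Iteration 4:
  x1 = (-7 - (4)·-0.100) / (6) = -1.100
  x2 = (7 - (-3)·-1.367) / (5) = 0.580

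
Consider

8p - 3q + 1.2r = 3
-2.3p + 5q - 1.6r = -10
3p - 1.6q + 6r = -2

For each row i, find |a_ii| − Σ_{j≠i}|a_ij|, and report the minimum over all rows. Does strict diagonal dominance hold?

1.1

row 1: |8| − (3+1.2) = 3.8
row 2: |5| − (2.3+1.6) = 1.1
row 3: |6| − (3+1.6) = 1.4
minimum over rows = 1.1 → strictly diagonally dominant (convergence guaranteed)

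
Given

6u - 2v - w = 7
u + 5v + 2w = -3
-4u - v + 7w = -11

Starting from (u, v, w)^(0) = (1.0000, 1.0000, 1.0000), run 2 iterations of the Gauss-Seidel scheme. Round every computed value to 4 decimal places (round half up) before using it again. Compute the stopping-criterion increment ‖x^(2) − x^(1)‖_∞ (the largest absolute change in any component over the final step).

1.0794

Iteration 1:
  u = (7 - (-2)·1.0000 - (-1)·1.0000) / (6) = 1.6667
  v = (-3 - (1)·1.6667 - (2)·1.0000) / (5) = -1.3333
  w = (-11 - (-4)·1.6667 - (-1)·-1.3333) / (7) = -0.8095
Iteration 2:
  u = (7 - (-2)·-1.3333 - (-1)·-0.8095) / (6) = 0.5873
  v = (-3 - (1)·0.5873 - (2)·-0.8095) / (5) = -0.3937
  w = (-11 - (-4)·0.5873 - (-1)·-0.3937) / (7) = -1.2921
Change: (-1.0794, 0.9396, -0.4826) → max |·| = 1.0794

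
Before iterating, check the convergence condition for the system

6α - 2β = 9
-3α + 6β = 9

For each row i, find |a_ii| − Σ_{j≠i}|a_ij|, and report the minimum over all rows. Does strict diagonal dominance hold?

row 1: |6| − (2) = 4
row 2: |6| − (3) = 3
minimum over rows = 3 → strictly diagonally dominant (convergence guaranteed)

3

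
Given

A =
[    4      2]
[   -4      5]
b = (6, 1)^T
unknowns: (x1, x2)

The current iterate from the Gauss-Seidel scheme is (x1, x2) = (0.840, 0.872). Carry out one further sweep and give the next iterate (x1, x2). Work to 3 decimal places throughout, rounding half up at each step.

One sweep:
  x1 = (6 - (2)·0.872) / (4) = 1.064
  x2 = (1 - (-4)·1.064) / (5) = 1.051

(1.064, 1.051)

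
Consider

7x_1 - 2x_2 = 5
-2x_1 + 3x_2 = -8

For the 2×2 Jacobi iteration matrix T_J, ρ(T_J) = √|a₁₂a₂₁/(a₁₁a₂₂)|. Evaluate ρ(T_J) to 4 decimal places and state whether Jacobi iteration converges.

0.4364

a₁₂a₂₁/(a₁₁a₂₂) = (-2)·(-2) / ((7)·(3)) = 0.190476
ρ = √|0.190476| = √0.190476 = 0.4364
ρ < 1, so Jacobi converges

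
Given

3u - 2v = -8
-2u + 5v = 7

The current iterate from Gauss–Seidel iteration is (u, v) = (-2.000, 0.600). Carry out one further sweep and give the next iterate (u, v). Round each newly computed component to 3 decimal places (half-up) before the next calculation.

(-2.267, 0.493)

One sweep:
  u = (-8 - (-2)·0.600) / (3) = -2.267
  v = (7 - (-2)·-2.267) / (5) = 0.493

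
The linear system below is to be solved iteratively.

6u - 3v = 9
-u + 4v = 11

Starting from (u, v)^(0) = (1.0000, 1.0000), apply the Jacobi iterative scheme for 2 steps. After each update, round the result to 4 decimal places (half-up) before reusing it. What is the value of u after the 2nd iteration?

Iteration 1:
  u = (9 - (-3)·1.0000) / (6) = 2.0000
  v = (11 - (-1)·1.0000) / (4) = 3.0000
Iteration 2:
  u = (9 - (-3)·3.0000) / (6) = 3.0000
  v = (11 - (-1)·2.0000) / (4) = 3.2500

3.0000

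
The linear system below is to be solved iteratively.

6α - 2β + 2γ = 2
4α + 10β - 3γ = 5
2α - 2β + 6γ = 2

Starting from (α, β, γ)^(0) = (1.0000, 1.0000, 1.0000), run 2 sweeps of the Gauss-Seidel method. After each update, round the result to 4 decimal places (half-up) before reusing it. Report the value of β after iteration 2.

Iteration 1:
  α = (2 - (-2)·1.0000 - (2)·1.0000) / (6) = 0.3333
  β = (5 - (4)·0.3333 - (-3)·1.0000) / (10) = 0.6667
  γ = (2 - (2)·0.3333 - (-2)·0.6667) / (6) = 0.4445
Iteration 2:
  α = (2 - (-2)·0.6667 - (2)·0.4445) / (6) = 0.4074
  β = (5 - (4)·0.4074 - (-3)·0.4445) / (10) = 0.4704
  γ = (2 - (2)·0.4074 - (-2)·0.4704) / (6) = 0.3543

0.4704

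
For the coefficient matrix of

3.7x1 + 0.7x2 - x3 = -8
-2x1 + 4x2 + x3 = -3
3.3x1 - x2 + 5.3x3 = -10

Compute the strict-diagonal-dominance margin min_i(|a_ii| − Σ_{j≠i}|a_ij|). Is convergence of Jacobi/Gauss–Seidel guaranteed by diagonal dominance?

1

row 1: |3.7| − (0.7+1) = 2
row 2: |4| − (2+1) = 1
row 3: |5.3| − (3.3+1) = 1
minimum over rows = 1 → strictly diagonally dominant (convergence guaranteed)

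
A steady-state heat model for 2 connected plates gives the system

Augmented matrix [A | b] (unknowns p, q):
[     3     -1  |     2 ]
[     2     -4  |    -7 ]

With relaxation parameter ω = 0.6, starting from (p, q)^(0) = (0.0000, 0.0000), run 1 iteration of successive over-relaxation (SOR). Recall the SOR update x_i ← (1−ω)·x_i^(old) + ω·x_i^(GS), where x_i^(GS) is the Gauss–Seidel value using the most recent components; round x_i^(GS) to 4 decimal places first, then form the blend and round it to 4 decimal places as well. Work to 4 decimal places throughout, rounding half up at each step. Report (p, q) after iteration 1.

(0.4000, 1.1700)

Iteration 1:
  p: GS value = (2 - (-1)·0.0000) / (3) = 0.6667;  p ← (1−ω)·0.0000 + ω·0.6667 = 0.4000
  q: GS value = (-7 - (2)·0.4000) / (-4) = 1.9500;  q ← (1−ω)·0.0000 + ω·1.9500 = 1.1700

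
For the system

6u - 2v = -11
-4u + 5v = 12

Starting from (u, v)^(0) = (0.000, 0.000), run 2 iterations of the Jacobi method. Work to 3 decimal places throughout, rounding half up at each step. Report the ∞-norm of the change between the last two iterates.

1.466

Iteration 1:
  u = (-11 - (-2)·0.000) / (6) = -1.833
  v = (12 - (-4)·0.000) / (5) = 2.400
Iteration 2:
  u = (-11 - (-2)·2.400) / (6) = -1.033
  v = (12 - (-4)·-1.833) / (5) = 0.934
Change: (0.800, -1.466) → max |·| = 1.466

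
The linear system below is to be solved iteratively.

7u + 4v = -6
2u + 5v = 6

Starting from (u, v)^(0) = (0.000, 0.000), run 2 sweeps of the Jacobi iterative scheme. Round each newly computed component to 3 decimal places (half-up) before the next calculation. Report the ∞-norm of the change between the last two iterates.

0.686

Iteration 1:
  u = (-6 - (4)·0.000) / (7) = -0.857
  v = (6 - (2)·0.000) / (5) = 1.200
Iteration 2:
  u = (-6 - (4)·1.200) / (7) = -1.543
  v = (6 - (2)·-0.857) / (5) = 1.543
Change: (-0.686, 0.343) → max |·| = 0.686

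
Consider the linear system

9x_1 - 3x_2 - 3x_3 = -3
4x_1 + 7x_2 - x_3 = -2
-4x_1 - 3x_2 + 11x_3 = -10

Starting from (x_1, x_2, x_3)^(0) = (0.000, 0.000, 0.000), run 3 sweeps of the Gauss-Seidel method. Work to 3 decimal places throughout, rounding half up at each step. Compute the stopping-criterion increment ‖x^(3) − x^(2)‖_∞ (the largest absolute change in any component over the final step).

0.018

Iteration 1:
  x_1 = (-3 - (-3)·0.000 - (-3)·0.000) / (9) = -0.333
  x_2 = (-2 - (4)·-0.333 - (-1)·0.000) / (7) = -0.095
  x_3 = (-10 - (-4)·-0.333 - (-3)·-0.095) / (11) = -1.056
Iteration 2:
  x_1 = (-3 - (-3)·-0.095 - (-3)·-1.056) / (9) = -0.717
  x_2 = (-2 - (4)·-0.717 - (-1)·-1.056) / (7) = -0.027
  x_3 = (-10 - (-4)·-0.717 - (-3)·-0.027) / (11) = -1.177
Iteration 3:
  x_1 = (-3 - (-3)·-0.027 - (-3)·-1.177) / (9) = -0.735
  x_2 = (-2 - (4)·-0.735 - (-1)·-1.177) / (7) = -0.034
  x_3 = (-10 - (-4)·-0.735 - (-3)·-0.034) / (11) = -1.186
Change: (-0.018, -0.007, -0.009) → max |·| = 0.018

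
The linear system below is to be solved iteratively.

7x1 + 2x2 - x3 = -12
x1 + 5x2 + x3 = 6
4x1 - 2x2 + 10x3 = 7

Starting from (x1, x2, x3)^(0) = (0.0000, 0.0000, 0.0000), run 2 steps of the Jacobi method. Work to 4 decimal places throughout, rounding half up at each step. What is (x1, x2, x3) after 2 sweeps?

Iteration 1:
  x1 = (-12 - (2)·0.0000 - (-1)·0.0000) / (7) = -1.7143
  x2 = (6 - (1)·0.0000 - (1)·0.0000) / (5) = 1.2000
  x3 = (7 - (4)·0.0000 - (-2)·0.0000) / (10) = 0.7000
Iteration 2:
  x1 = (-12 - (2)·1.2000 - (-1)·0.7000) / (7) = -1.9571
  x2 = (6 - (1)·-1.7143 - (1)·0.7000) / (5) = 1.4029
  x3 = (7 - (4)·-1.7143 - (-2)·1.2000) / (10) = 1.6257

(-1.9571, 1.4029, 1.6257)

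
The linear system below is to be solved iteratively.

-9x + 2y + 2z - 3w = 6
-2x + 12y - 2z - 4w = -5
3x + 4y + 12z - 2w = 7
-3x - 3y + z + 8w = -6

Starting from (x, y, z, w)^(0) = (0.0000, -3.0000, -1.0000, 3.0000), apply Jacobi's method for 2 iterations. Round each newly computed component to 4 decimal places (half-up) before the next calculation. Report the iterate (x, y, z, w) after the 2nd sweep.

Iteration 1:
  x = (6 - (2)·-3.0000 - (2)·-1.0000 - (-3)·3.0000) / (-9) = -2.5556
  y = (-5 - (-2)·0.0000 - (-2)·-1.0000 - (-4)·3.0000) / (12) = 0.4167
  z = (7 - (3)·0.0000 - (4)·-3.0000 - (-2)·3.0000) / (12) = 2.0833
  w = (-6 - (-3)·0.0000 - (-3)·-3.0000 - (1)·-1.0000) / (8) = -1.7500
Iteration 2:
  x = (6 - (2)·0.4167 - (2)·2.0833 - (-3)·-1.7500) / (-9) = 0.4722
  y = (-5 - (-2)·-2.5556 - (-2)·2.0833 - (-4)·-1.7500) / (12) = -1.0787
  z = (7 - (3)·-2.5556 - (4)·0.4167 - (-2)·-1.7500) / (12) = 0.7917
  w = (-6 - (-3)·-2.5556 - (-3)·0.4167 - (1)·2.0833) / (8) = -1.8125

(0.4722, -1.0787, 0.7917, -1.8125)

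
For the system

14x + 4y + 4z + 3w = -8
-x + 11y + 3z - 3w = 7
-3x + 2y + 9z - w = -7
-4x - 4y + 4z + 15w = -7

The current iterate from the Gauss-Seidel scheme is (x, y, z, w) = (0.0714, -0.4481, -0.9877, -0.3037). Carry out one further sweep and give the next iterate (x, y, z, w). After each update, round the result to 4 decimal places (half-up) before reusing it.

One sweep:
  x = (-8 - (4)·-0.4481 - (4)·-0.9877 - (3)·-0.3037) / (14) = -0.0961
  y = (7 - (-1)·-0.0961 - (3)·-0.9877 - (-3)·-0.3037) / (11) = 0.8142
  z = (-7 - (-3)·-0.0961 - (2)·0.8142 - (-1)·-0.3037) / (9) = -1.0245
  w = (-7 - (-4)·-0.0961 - (-4)·0.8142 - (4)·-1.0245) / (15) = -0.0020

(-0.0961, 0.8142, -1.0245, -0.0020)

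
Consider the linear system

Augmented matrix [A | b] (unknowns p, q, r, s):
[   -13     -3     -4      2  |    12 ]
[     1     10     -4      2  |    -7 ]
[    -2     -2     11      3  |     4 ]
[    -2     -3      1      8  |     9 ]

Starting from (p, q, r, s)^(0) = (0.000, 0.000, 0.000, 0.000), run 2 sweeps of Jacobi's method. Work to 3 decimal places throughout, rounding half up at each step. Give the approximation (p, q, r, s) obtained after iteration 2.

(-0.700, -0.687, -0.238, 0.586)

Iteration 1:
  p = (12 - (-3)·0.000 - (-4)·0.000 - (2)·0.000) / (-13) = -0.923
  q = (-7 - (1)·0.000 - (-4)·0.000 - (2)·0.000) / (10) = -0.700
  r = (4 - (-2)·0.000 - (-2)·0.000 - (3)·0.000) / (11) = 0.364
  s = (9 - (-2)·0.000 - (-3)·0.000 - (1)·0.000) / (8) = 1.125
Iteration 2:
  p = (12 - (-3)·-0.700 - (-4)·0.364 - (2)·1.125) / (-13) = -0.700
  q = (-7 - (1)·-0.923 - (-4)·0.364 - (2)·1.125) / (10) = -0.687
  r = (4 - (-2)·-0.923 - (-2)·-0.700 - (3)·1.125) / (11) = -0.238
  s = (9 - (-2)·-0.923 - (-3)·-0.700 - (1)·0.364) / (8) = 0.586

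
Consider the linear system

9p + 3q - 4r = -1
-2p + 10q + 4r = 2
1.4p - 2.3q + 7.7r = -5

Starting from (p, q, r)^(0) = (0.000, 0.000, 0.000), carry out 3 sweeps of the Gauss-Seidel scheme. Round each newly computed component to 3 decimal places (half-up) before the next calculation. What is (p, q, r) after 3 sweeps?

(-0.435, 0.301, -0.480)

Iteration 1:
  p = (-1 - (3)·0.000 - (-4)·0.000) / (9) = -0.111
  q = (2 - (-2)·-0.111 - (4)·0.000) / (10) = 0.178
  r = (-5 - (1.4)·-0.111 - (-2.3)·0.178) / (7.7) = -0.576
Iteration 2:
  p = (-1 - (3)·0.178 - (-4)·-0.576) / (9) = -0.426
  q = (2 - (-2)·-0.426 - (4)·-0.576) / (10) = 0.345
  r = (-5 - (1.4)·-0.426 - (-2.3)·0.345) / (7.7) = -0.469
Iteration 3:
  p = (-1 - (3)·0.345 - (-4)·-0.469) / (9) = -0.435
  q = (2 - (-2)·-0.435 - (4)·-0.469) / (10) = 0.301
  r = (-5 - (1.4)·-0.435 - (-2.3)·0.301) / (7.7) = -0.480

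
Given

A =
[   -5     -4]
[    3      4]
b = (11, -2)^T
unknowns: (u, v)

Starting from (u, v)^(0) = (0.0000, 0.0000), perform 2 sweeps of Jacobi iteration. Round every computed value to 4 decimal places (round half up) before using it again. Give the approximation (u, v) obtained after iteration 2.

Iteration 1:
  u = (11 - (-4)·0.0000) / (-5) = -2.2000
  v = (-2 - (3)·0.0000) / (4) = -0.5000
Iteration 2:
  u = (11 - (-4)·-0.5000) / (-5) = -1.8000
  v = (-2 - (3)·-2.2000) / (4) = 1.1500

(-1.8000, 1.1500)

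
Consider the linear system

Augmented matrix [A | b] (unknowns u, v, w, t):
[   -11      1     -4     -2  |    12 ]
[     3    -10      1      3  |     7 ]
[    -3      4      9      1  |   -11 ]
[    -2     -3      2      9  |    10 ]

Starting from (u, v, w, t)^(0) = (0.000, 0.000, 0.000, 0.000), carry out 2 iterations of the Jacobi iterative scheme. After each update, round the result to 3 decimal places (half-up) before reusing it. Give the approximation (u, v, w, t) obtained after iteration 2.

Iteration 1:
  u = (12 - (1)·0.000 - (-4)·0.000 - (-2)·0.000) / (-11) = -1.091
  v = (7 - (3)·0.000 - (1)·0.000 - (3)·0.000) / (-10) = -0.700
  w = (-11 - (-3)·0.000 - (4)·0.000 - (1)·0.000) / (9) = -1.222
  t = (10 - (-2)·0.000 - (-3)·0.000 - (2)·0.000) / (9) = 1.111
Iteration 2:
  u = (12 - (1)·-0.700 - (-4)·-1.222 - (-2)·1.111) / (-11) = -0.912
  v = (7 - (3)·-1.091 - (1)·-1.222 - (3)·1.111) / (-10) = -0.816
  w = (-11 - (-3)·-1.091 - (4)·-0.700 - (1)·1.111) / (9) = -1.398
  t = (10 - (-2)·-1.091 - (-3)·-0.700 - (2)·-1.222) / (9) = 0.907

(-0.912, -0.816, -1.398, 0.907)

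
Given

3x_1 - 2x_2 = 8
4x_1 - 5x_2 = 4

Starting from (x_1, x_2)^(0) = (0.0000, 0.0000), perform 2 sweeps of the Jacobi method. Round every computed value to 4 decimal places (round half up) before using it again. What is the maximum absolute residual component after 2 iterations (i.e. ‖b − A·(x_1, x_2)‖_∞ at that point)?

Iteration 1:
  x_1 = (8 - (-2)·0.0000) / (3) = 2.6667
  x_2 = (4 - (4)·0.0000) / (-5) = -0.8000
Iteration 2:
  x_1 = (8 - (-2)·-0.8000) / (3) = 2.1333
  x_2 = (4 - (4)·2.6667) / (-5) = 1.3334
Residual b − A·x = (4.2669, 2.1338); ∞-norm = 4.2669

4.2669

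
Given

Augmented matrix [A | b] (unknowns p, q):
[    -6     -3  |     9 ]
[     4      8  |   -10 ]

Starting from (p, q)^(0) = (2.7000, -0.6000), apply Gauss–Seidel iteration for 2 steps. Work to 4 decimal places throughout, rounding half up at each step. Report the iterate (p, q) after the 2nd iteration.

Iteration 1:
  p = (9 - (-3)·-0.6000) / (-6) = -1.2000
  q = (-10 - (4)·-1.2000) / (8) = -0.6500
Iteration 2:
  p = (9 - (-3)·-0.6500) / (-6) = -1.1750
  q = (-10 - (4)·-1.1750) / (8) = -0.6625

(-1.1750, -0.6625)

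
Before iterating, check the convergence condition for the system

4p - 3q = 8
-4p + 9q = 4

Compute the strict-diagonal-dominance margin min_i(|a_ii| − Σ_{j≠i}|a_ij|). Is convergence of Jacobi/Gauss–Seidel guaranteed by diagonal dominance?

row 1: |4| − (3) = 1
row 2: |9| − (4) = 5
minimum over rows = 1 → strictly diagonally dominant (convergence guaranteed)

1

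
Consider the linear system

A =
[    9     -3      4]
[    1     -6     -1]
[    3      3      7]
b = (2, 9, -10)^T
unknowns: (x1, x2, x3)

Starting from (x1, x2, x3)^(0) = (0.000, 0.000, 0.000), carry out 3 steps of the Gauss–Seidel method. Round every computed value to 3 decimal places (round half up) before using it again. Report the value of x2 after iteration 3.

Iteration 1:
  x1 = (2 - (-3)·0.000 - (4)·0.000) / (9) = 0.222
  x2 = (9 - (1)·0.222 - (-1)·0.000) / (-6) = -1.463
  x3 = (-10 - (3)·0.222 - (3)·-1.463) / (7) = -0.897
Iteration 2:
  x1 = (2 - (-3)·-1.463 - (4)·-0.897) / (9) = 0.133
  x2 = (9 - (1)·0.133 - (-1)·-0.897) / (-6) = -1.328
  x3 = (-10 - (3)·0.133 - (3)·-1.328) / (7) = -0.916
Iteration 3:
  x1 = (2 - (-3)·-1.328 - (4)·-0.916) / (9) = 0.187
  x2 = (9 - (1)·0.187 - (-1)·-0.916) / (-6) = -1.316
  x3 = (-10 - (3)·0.187 - (3)·-1.316) / (7) = -0.945

-1.316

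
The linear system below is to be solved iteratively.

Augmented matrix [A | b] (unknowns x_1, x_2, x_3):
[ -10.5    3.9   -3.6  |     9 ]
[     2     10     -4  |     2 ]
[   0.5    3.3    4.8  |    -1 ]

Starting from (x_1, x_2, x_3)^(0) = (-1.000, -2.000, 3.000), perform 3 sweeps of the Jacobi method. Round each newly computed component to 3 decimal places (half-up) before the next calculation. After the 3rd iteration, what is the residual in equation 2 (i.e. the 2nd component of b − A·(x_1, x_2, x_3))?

-1.108

Iteration 1:
  x_1 = (9 - (3.9)·-2.000 - (-3.6)·3.000) / (-10.5) = -2.629
  x_2 = (2 - (2)·-1.000 - (-4)·3.000) / (10) = 1.600
  x_3 = (-1 - (0.5)·-1.000 - (3.3)·-2.000) / (4.8) = 1.271
Iteration 2:
  x_1 = (9 - (3.9)·1.600 - (-3.6)·1.271) / (-10.5) = -0.699
  x_2 = (2 - (2)·-2.629 - (-4)·1.271) / (10) = 1.234
  x_3 = (-1 - (0.5)·-2.629 - (3.3)·1.600) / (4.8) = -1.034
Iteration 3:
  x_1 = (9 - (3.9)·1.234 - (-3.6)·-1.034) / (-10.5) = -0.044
  x_2 = (2 - (2)·-0.699 - (-4)·-1.034) / (10) = -0.074
  x_3 = (-1 - (0.5)·-0.699 - (3.3)·1.234) / (4.8) = -0.984
Residual b − A·x = (5.284, -1.108, 3.989)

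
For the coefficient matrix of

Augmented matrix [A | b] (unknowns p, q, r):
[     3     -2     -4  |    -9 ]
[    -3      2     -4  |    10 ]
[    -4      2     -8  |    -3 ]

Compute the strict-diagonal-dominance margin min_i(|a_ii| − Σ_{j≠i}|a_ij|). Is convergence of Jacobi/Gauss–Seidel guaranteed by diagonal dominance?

row 1: |3| − (2+4) = -3
row 2: |2| − (3+4) = -5
row 3: |-8| − (4+2) = 2
minimum over rows = -5 → not strictly diagonally dominant

-5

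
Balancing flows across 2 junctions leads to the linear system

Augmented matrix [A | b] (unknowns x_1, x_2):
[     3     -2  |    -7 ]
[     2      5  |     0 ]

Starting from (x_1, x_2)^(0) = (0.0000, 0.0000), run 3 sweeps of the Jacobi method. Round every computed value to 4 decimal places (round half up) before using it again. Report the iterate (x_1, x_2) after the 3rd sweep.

Iteration 1:
  x_1 = (-7 - (-2)·0.0000) / (3) = -2.3333
  x_2 = (0 - (2)·0.0000) / (5) = 0.0000
Iteration 2:
  x_1 = (-7 - (-2)·0.0000) / (3) = -2.3333
  x_2 = (0 - (2)·-2.3333) / (5) = 0.9333
Iteration 3:
  x_1 = (-7 - (-2)·0.9333) / (3) = -1.7111
  x_2 = (0 - (2)·-2.3333) / (5) = 0.9333

(-1.7111, 0.9333)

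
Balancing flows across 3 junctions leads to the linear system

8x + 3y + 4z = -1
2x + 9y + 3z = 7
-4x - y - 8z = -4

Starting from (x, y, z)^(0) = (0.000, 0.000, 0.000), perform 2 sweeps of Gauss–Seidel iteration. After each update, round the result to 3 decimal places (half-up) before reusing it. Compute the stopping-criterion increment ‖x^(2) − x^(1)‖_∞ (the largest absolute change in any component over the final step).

Iteration 1:
  x = (-1 - (3)·0.000 - (4)·0.000) / (8) = -0.125
  y = (7 - (2)·-0.125 - (3)·0.000) / (9) = 0.806
  z = (-4 - (-4)·-0.125 - (-1)·0.806) / (-8) = 0.462
Iteration 2:
  x = (-1 - (3)·0.806 - (4)·0.462) / (8) = -0.658
  y = (7 - (2)·-0.658 - (3)·0.462) / (9) = 0.770
  z = (-4 - (-4)·-0.658 - (-1)·0.770) / (-8) = 0.733
Change: (-0.533, -0.036, 0.271) → max |·| = 0.533

0.533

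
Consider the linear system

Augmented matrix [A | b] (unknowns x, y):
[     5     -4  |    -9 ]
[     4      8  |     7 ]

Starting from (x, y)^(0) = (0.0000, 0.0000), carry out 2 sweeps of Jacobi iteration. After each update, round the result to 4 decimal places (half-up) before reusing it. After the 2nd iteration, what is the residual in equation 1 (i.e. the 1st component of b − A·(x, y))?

3.6000

Iteration 1:
  x = (-9 - (-4)·0.0000) / (5) = -1.8000
  y = (7 - (4)·0.0000) / (8) = 0.8750
Iteration 2:
  x = (-9 - (-4)·0.8750) / (5) = -1.1000
  y = (7 - (4)·-1.8000) / (8) = 1.7750
Residual b − A·x = (3.6000, -2.8000)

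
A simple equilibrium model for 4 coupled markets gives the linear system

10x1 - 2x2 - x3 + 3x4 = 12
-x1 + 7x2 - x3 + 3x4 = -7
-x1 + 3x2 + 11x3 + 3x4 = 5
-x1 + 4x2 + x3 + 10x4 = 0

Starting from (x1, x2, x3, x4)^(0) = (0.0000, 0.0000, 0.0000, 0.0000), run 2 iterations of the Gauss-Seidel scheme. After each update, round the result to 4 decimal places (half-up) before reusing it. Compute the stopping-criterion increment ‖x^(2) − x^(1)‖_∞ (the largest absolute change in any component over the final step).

0.1985

Iteration 1:
  x1 = (12 - (-2)·0.0000 - (-1)·0.0000 - (3)·0.0000) / (10) = 1.2000
  x2 = (-7 - (-1)·1.2000 - (-1)·0.0000 - (3)·0.0000) / (7) = -0.8286
  x3 = (5 - (-1)·1.2000 - (3)·-0.8286 - (3)·0.0000) / (11) = 0.7896
  x4 = (0 - (-1)·1.2000 - (4)·-0.8286 - (1)·0.7896) / (10) = 0.3725
Iteration 2:
  x1 = (12 - (-2)·-0.8286 - (-1)·0.7896 - (3)·0.3725) / (10) = 1.0015
  x2 = (-7 - (-1)·1.0015 - (-1)·0.7896 - (3)·0.3725) / (7) = -0.9038
  x3 = (5 - (-1)·1.0015 - (3)·-0.9038 - (3)·0.3725) / (11) = 0.6905
  x4 = (0 - (-1)·1.0015 - (4)·-0.9038 - (1)·0.6905) / (10) = 0.3926
Change: (-0.1985, -0.0752, -0.0991, 0.0201) → max |·| = 0.1985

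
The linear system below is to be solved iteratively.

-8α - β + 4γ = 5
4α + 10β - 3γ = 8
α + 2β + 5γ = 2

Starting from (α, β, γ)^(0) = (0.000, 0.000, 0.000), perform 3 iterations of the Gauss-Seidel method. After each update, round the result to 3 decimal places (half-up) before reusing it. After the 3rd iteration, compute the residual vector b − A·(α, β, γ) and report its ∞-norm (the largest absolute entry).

Iteration 1:
  α = (5 - (-1)·0.000 - (4)·0.000) / (-8) = -0.625
  β = (8 - (4)·-0.625 - (-3)·0.000) / (10) = 1.050
  γ = (2 - (1)·-0.625 - (2)·1.050) / (5) = 0.105
Iteration 2:
  α = (5 - (-1)·1.050 - (4)·0.105) / (-8) = -0.704
  β = (8 - (4)·-0.704 - (-3)·0.105) / (10) = 1.113
  γ = (2 - (1)·-0.704 - (2)·1.113) / (5) = 0.096
Iteration 3:
  α = (5 - (-1)·1.113 - (4)·0.096) / (-8) = -0.716
  β = (8 - (4)·-0.716 - (-3)·0.096) / (10) = 1.115
  γ = (2 - (1)·-0.716 - (2)·1.115) / (5) = 0.097
Residual b − A·x = (-0.001, 0.005, 0.001); ∞-norm = 0.005

0.005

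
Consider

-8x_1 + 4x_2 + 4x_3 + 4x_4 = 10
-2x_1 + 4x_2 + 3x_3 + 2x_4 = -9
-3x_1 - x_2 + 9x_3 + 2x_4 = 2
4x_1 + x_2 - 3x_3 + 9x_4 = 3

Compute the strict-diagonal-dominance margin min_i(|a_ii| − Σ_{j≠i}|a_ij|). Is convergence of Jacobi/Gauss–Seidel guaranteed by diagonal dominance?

-4

row 1: |-8| − (4+4+4) = -4
row 2: |4| − (2+3+2) = -3
row 3: |9| − (3+1+2) = 3
row 4: |9| − (4+1+3) = 1
minimum over rows = -4 → not strictly diagonally dominant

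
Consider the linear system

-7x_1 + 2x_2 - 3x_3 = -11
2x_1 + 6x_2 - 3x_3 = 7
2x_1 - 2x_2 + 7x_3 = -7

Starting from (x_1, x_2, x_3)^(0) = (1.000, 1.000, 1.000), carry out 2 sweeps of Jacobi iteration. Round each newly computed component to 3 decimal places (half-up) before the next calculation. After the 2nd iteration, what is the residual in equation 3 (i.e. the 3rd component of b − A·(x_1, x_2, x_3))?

-4.193

Iteration 1:
  x_1 = (-11 - (2)·1.000 - (-3)·1.000) / (-7) = 1.429
  x_2 = (7 - (2)·1.000 - (-3)·1.000) / (6) = 1.333
  x_3 = (-7 - (2)·1.000 - (-2)·1.000) / (7) = -1.000
Iteration 2:
  x_1 = (-11 - (2)·1.333 - (-3)·-1.000) / (-7) = 2.381
  x_2 = (7 - (2)·1.429 - (-3)·-1.000) / (6) = 0.190
  x_3 = (-7 - (2)·1.429 - (-2)·1.333) / (7) = -1.027
Residual b − A·x = (2.206, -1.983, -4.193)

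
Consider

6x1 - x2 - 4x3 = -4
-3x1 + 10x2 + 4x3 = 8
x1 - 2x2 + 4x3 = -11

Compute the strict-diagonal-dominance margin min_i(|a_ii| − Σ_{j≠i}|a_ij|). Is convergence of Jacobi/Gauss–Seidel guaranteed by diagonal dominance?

row 1: |6| − (1+4) = 1
row 2: |10| − (3+4) = 3
row 3: |4| − (1+2) = 1
minimum over rows = 1 → strictly diagonally dominant (convergence guaranteed)

1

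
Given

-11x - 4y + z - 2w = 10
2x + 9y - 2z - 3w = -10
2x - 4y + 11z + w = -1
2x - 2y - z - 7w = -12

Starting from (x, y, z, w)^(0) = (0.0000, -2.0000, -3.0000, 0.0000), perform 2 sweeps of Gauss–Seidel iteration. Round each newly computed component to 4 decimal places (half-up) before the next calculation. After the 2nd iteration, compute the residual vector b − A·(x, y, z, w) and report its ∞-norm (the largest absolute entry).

Iteration 1:
  x = (10 - (-4)·-2.0000 - (1)·-3.0000 - (-2)·0.0000) / (-11) = -0.4545
  y = (-10 - (2)·-0.4545 - (-2)·-3.0000 - (-3)·0.0000) / (9) = -1.6768
  z = (-1 - (2)·-0.4545 - (-4)·-1.6768 - (1)·0.0000) / (11) = -0.6180
  w = (-12 - (2)·-0.4545 - (-2)·-1.6768 - (-1)·-0.6180) / (-7) = 2.1518
Iteration 2:
  x = (10 - (-4)·-1.6768 - (1)·-0.6180 - (-2)·2.1518) / (-11) = -0.7468
  y = (-10 - (2)·-0.7468 - (-2)·-0.6180 - (-3)·2.1518) / (9) = -0.3652
  z = (-1 - (2)·-0.7468 - (-4)·-0.3652 - (1)·2.1518) / (11) = -0.2835
  w = (-12 - (2)·-0.7468 - (-2)·-0.3652 - (-1)·-0.2835) / (-7) = 1.6458
Residual b − A·x = (3.8995, -0.8492, 0.5055, 0.0003); ∞-norm = 3.8995

3.8995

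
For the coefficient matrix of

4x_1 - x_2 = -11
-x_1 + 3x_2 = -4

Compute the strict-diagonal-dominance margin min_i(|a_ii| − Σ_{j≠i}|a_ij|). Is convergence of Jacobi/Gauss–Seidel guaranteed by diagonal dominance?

row 1: |4| − (1) = 3
row 2: |3| − (1) = 2
minimum over rows = 2 → strictly diagonally dominant (convergence guaranteed)

2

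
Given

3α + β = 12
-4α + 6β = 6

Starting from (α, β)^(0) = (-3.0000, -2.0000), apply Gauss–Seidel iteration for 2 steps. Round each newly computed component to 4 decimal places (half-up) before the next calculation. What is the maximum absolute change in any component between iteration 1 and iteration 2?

Iteration 1:
  α = (12 - (1)·-2.0000) / (3) = 4.6667
  β = (6 - (-4)·4.6667) / (6) = 4.1111
Iteration 2:
  α = (12 - (1)·4.1111) / (3) = 2.6296
  β = (6 - (-4)·2.6296) / (6) = 2.7531
Change: (-2.0371, -1.3580) → max |·| = 2.0371

2.0371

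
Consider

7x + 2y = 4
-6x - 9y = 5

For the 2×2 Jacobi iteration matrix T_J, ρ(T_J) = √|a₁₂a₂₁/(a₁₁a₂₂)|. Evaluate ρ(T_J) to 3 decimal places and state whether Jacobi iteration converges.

0.436

a₁₂a₂₁/(a₁₁a₂₂) = (2)·(-6) / ((7)·(-9)) = 0.190476
ρ = √|0.190476| = √0.190476 = 0.436
ρ < 1, so Jacobi converges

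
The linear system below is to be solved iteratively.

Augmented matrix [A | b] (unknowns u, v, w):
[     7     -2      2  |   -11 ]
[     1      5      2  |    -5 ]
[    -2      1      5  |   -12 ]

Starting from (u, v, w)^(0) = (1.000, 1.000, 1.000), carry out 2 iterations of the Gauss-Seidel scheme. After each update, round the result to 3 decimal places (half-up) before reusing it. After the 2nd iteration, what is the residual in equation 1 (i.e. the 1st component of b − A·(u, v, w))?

Iteration 1:
  u = (-11 - (-2)·1.000 - (2)·1.000) / (7) = -1.571
  v = (-5 - (1)·-1.571 - (2)·1.000) / (5) = -1.086
  w = (-12 - (-2)·-1.571 - (1)·-1.086) / (5) = -2.811
Iteration 2:
  u = (-11 - (-2)·-1.086 - (2)·-2.811) / (7) = -1.079
  v = (-5 - (1)·-1.079 - (2)·-2.811) / (5) = 0.340
  w = (-12 - (-2)·-1.079 - (1)·0.340) / (5) = -2.900
Residual b − A·x = (3.033, 0.179, 0.002)

3.033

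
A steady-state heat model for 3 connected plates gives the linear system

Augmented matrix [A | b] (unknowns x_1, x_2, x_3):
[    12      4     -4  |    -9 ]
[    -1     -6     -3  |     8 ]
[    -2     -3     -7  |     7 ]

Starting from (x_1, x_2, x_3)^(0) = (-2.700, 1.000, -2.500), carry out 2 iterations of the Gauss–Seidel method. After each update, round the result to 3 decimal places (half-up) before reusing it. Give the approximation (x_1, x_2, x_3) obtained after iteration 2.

Iteration 1:
  x_1 = (-9 - (4)·1.000 - (-4)·-2.500) / (12) = -1.917
  x_2 = (8 - (-1)·-1.917 - (-3)·-2.500) / (-6) = 0.236
  x_3 = (7 - (-2)·-1.917 - (-3)·0.236) / (-7) = -0.553
Iteration 2:
  x_1 = (-9 - (4)·0.236 - (-4)·-0.553) / (12) = -1.013
  x_2 = (8 - (-1)·-1.013 - (-3)·-0.553) / (-6) = -0.888
  x_3 = (7 - (-2)·-1.013 - (-3)·-0.888) / (-7) = -0.330

(-1.013, -0.888, -0.330)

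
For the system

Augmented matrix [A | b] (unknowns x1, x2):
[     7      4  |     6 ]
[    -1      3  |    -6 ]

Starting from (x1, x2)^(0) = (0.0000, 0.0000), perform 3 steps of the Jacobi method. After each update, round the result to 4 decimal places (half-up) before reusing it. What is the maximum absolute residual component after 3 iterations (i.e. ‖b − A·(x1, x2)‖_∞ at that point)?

Iteration 1:
  x1 = (6 - (4)·0.0000) / (7) = 0.8571
  x2 = (-6 - (-1)·0.0000) / (3) = -2.0000
Iteration 2:
  x1 = (6 - (4)·-2.0000) / (7) = 2.0000
  x2 = (-6 - (-1)·0.8571) / (3) = -1.7143
Iteration 3:
  x1 = (6 - (4)·-1.7143) / (7) = 1.8367
  x2 = (-6 - (-1)·2.0000) / (3) = -1.3333
Residual b − A·x = (-1.5237, -0.1634); ∞-norm = 1.5237

1.5237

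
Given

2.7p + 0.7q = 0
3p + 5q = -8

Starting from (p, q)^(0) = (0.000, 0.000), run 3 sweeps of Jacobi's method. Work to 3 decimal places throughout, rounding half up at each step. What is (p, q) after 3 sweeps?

(0.415, -1.849)

Iteration 1:
  p = (0 - (0.7)·0.000) / (2.7) = 0.000
  q = (-8 - (3)·0.000) / (5) = -1.600
Iteration 2:
  p = (0 - (0.7)·-1.600) / (2.7) = 0.415
  q = (-8 - (3)·0.000) / (5) = -1.600
Iteration 3:
  p = (0 - (0.7)·-1.600) / (2.7) = 0.415
  q = (-8 - (3)·0.415) / (5) = -1.849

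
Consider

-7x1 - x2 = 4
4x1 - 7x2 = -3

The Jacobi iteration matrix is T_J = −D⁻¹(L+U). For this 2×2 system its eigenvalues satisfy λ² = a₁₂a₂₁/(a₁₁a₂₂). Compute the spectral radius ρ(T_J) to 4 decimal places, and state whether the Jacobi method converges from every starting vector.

0.2857

a₁₂a₂₁/(a₁₁a₂₂) = (-1)·(4) / ((-7)·(-7)) = -0.081633
ρ = √|-0.081633| = √0.081633 = 0.2857
ρ < 1, so Jacobi converges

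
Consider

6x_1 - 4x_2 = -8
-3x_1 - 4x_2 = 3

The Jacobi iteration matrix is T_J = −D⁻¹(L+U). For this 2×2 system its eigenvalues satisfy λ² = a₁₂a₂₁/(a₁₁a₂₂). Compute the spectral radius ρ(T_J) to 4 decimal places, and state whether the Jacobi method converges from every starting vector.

0.7071

a₁₂a₂₁/(a₁₁a₂₂) = (-4)·(-3) / ((6)·(-4)) = -0.500000
ρ = √|-0.500000| = √0.500000 = 0.7071
ρ < 1, so Jacobi converges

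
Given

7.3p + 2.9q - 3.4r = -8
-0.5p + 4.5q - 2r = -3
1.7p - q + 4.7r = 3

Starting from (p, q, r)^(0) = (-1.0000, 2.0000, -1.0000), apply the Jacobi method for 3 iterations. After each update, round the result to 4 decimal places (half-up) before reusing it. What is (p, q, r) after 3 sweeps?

(-0.4056, -0.1138, 0.5562)

Iteration 1:
  p = (-8 - (2.9)·2.0000 - (-3.4)·-1.0000) / (7.3) = -2.3562
  q = (-3 - (-0.5)·-1.0000 - (-2)·-1.0000) / (4.5) = -1.2222
  r = (3 - (1.7)·-1.0000 - (-1)·2.0000) / (4.7) = 1.4255
Iteration 2:
  p = (-8 - (2.9)·-1.2222 - (-3.4)·1.4255) / (7.3) = 0.0536
  q = (-3 - (-0.5)·-2.3562 - (-2)·1.4255) / (4.5) = -0.2949
  r = (3 - (1.7)·-2.3562 - (-1)·-1.2222) / (4.7) = 1.2305
Iteration 3:
  p = (-8 - (2.9)·-0.2949 - (-3.4)·1.2305) / (7.3) = -0.4056
  q = (-3 - (-0.5)·0.0536 - (-2)·1.2305) / (4.5) = -0.1138
  r = (3 - (1.7)·0.0536 - (-1)·-0.2949) / (4.7) = 0.5562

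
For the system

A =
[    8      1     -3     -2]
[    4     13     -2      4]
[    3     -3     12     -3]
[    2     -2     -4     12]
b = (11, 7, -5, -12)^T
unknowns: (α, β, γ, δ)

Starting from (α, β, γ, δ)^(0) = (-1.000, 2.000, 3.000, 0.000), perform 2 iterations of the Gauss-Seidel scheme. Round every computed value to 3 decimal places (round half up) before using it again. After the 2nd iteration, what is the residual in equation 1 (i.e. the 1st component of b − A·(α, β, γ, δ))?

Iteration 1:
  α = (11 - (1)·2.000 - (-3)·3.000 - (-2)·0.000) / (8) = 2.250
  β = (7 - (4)·2.250 - (-2)·3.000 - (4)·0.000) / (13) = 0.308
  γ = (-5 - (3)·2.250 - (-3)·0.308 - (-3)·0.000) / (12) = -0.902
  δ = (-12 - (2)·2.250 - (-2)·0.308 - (-4)·-0.902) / (12) = -1.624
Iteration 2:
  α = (11 - (1)·0.308 - (-3)·-0.902 - (-2)·-1.624) / (8) = 0.592
  β = (7 - (4)·0.592 - (-2)·-0.902 - (4)·-1.624) / (13) = 0.717
  γ = (-5 - (3)·0.592 - (-3)·0.717 - (-3)·-1.624) / (12) = -0.791
  δ = (-12 - (2)·0.592 - (-2)·0.717 - (-4)·-0.791) / (12) = -1.243
Residual b − A·x = (0.688, -1.299, 1.138, 0.002)

0.688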